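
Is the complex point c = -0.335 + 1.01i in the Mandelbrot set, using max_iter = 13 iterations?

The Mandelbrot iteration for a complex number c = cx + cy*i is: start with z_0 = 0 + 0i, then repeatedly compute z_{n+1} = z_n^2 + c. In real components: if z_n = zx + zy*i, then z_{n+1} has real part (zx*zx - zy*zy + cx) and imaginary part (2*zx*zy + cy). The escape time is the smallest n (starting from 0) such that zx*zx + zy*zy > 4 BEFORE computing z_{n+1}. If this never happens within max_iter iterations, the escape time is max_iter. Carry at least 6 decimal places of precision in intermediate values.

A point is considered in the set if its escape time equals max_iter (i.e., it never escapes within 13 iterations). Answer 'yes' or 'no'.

Answer: no

Derivation:
z_0 = 0 + 0i, c = -0.3350 + 1.0100i
Iter 1: z = -0.3350 + 1.0100i, |z|^2 = 1.1323
Iter 2: z = -1.2429 + 0.3333i, |z|^2 = 1.6558
Iter 3: z = 1.0986 + 0.1815i, |z|^2 = 1.2400
Iter 4: z = 0.8391 + 1.4088i, |z|^2 = 2.6888
Iter 5: z = -1.6157 + 3.3742i, |z|^2 = 13.9958
Escaped at iteration 5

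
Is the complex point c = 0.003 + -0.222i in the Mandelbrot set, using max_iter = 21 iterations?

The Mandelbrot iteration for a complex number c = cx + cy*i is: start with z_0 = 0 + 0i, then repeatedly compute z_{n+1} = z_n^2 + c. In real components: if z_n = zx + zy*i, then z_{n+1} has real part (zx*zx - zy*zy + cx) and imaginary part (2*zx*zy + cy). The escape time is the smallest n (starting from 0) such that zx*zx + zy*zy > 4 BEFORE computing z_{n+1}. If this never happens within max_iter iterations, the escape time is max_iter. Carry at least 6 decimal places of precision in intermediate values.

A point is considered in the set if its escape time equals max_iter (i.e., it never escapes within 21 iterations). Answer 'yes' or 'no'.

Answer: yes

Derivation:
z_0 = 0 + 0i, c = 0.0030 + -0.2220i
Iter 1: z = 0.0030 + -0.2220i, |z|^2 = 0.0493
Iter 2: z = -0.0463 + -0.2233i, |z|^2 = 0.0520
Iter 3: z = -0.0447 + -0.2013i, |z|^2 = 0.0425
Iter 4: z = -0.0355 + -0.2040i, |z|^2 = 0.0429
Iter 5: z = -0.0373 + -0.2075i, |z|^2 = 0.0445
Iter 6: z = -0.0387 + -0.2065i, |z|^2 = 0.0441
Iter 7: z = -0.0381 + -0.2060i, |z|^2 = 0.0439
Iter 8: z = -0.0380 + -0.2063i, |z|^2 = 0.0440
Iter 9: z = -0.0381 + -0.2063i, |z|^2 = 0.0440
Iter 10: z = -0.0381 + -0.2063i, |z|^2 = 0.0440
Iter 11: z = -0.0381 + -0.2063i, |z|^2 = 0.0440
Iter 12: z = -0.0381 + -0.2063i, |z|^2 = 0.0440
Iter 13: z = -0.0381 + -0.2063i, |z|^2 = 0.0440
Iter 14: z = -0.0381 + -0.2063i, |z|^2 = 0.0440
Iter 15: z = -0.0381 + -0.2063i, |z|^2 = 0.0440
Iter 16: z = -0.0381 + -0.2063i, |z|^2 = 0.0440
Iter 17: z = -0.0381 + -0.2063i, |z|^2 = 0.0440
Iter 18: z = -0.0381 + -0.2063i, |z|^2 = 0.0440
Iter 19: z = -0.0381 + -0.2063i, |z|^2 = 0.0440
Iter 20: z = -0.0381 + -0.2063i, |z|^2 = 0.0440
Did not escape in 21 iterations → in set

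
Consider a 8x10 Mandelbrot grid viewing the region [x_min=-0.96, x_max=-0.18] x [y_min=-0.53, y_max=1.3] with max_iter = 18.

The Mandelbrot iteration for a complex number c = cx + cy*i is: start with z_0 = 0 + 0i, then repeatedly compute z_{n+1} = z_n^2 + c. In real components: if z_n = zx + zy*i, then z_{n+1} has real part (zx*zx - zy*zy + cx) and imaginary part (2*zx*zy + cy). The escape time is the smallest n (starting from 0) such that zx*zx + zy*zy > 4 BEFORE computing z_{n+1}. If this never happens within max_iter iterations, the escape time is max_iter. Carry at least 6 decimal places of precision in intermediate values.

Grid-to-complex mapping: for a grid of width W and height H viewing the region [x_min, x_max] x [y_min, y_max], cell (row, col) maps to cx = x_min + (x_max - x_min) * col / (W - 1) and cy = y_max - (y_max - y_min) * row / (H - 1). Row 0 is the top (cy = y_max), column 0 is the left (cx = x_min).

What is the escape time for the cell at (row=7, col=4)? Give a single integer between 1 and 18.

Answer: 18

Derivation:
z_0 = 0 + 0i, c = -0.5143 + -0.1233i
Iter 1: z = -0.5143 + -0.1233i, |z|^2 = 0.2797
Iter 2: z = -0.2650 + 0.0035i, |z|^2 = 0.0702
Iter 3: z = -0.4441 + -0.1252i, |z|^2 = 0.2129
Iter 4: z = -0.3328 + -0.0121i, |z|^2 = 0.1109
Iter 5: z = -0.4037 + -0.1153i, |z|^2 = 0.1763
Iter 6: z = -0.3646 + -0.0303i, |z|^2 = 0.1338
Iter 7: z = -0.3823 + -0.1013i, |z|^2 = 0.1564
Iter 8: z = -0.3784 + -0.0459i, |z|^2 = 0.1453
Iter 9: z = -0.3732 + -0.0886i, |z|^2 = 0.1471
Iter 10: z = -0.3829 + -0.0572i, |z|^2 = 0.1498
Iter 11: z = -0.3710 + -0.0795i, |z|^2 = 0.1440
Iter 12: z = -0.3830 + -0.0643i, |z|^2 = 0.1508
Iter 13: z = -0.3717 + -0.0741i, |z|^2 = 0.1437
Iter 14: z = -0.3816 + -0.0683i, |z|^2 = 0.1503
Iter 15: z = -0.3733 + -0.0712i, |z|^2 = 0.1445
Iter 16: z = -0.3800 + -0.0701i, |z|^2 = 0.1493
Iter 17: z = -0.3748 + -0.0700i, |z|^2 = 0.1454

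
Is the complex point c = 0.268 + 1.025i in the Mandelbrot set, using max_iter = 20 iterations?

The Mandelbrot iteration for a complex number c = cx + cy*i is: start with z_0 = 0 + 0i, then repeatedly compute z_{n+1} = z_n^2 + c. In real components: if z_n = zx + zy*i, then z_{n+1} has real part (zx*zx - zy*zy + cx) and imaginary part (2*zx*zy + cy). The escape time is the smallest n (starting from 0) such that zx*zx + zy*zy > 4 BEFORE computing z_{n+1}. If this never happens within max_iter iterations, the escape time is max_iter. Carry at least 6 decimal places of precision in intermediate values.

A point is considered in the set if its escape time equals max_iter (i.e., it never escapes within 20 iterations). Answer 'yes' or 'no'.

z_0 = 0 + 0i, c = 0.2680 + 1.0250i
Iter 1: z = 0.2680 + 1.0250i, |z|^2 = 1.1224
Iter 2: z = -0.7108 + 1.5744i, |z|^2 = 2.9840
Iter 3: z = -1.7055 + -1.2132i, |z|^2 = 4.3805
Escaped at iteration 3

Answer: no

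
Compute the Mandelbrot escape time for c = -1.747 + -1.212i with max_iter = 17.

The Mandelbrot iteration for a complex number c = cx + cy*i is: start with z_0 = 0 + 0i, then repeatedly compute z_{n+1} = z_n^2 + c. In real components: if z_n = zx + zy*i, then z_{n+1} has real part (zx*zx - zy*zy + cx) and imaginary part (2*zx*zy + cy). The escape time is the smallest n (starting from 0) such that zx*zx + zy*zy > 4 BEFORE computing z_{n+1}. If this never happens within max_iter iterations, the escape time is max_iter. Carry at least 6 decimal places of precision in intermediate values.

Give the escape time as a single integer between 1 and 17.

z_0 = 0 + 0i, c = -1.7470 + -1.2120i
Iter 1: z = -1.7470 + -1.2120i, |z|^2 = 4.5210
Escaped at iteration 1

Answer: 1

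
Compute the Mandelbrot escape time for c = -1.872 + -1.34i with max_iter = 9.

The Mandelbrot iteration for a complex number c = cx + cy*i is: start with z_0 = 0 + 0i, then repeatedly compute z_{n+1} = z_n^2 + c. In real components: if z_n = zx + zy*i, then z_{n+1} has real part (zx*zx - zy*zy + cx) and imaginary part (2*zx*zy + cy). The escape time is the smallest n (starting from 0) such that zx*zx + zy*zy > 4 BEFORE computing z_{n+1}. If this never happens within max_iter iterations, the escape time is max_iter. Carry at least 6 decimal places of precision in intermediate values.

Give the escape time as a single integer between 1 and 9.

z_0 = 0 + 0i, c = -1.8720 + -1.3400i
Iter 1: z = -1.8720 + -1.3400i, |z|^2 = 5.3000
Escaped at iteration 1

Answer: 1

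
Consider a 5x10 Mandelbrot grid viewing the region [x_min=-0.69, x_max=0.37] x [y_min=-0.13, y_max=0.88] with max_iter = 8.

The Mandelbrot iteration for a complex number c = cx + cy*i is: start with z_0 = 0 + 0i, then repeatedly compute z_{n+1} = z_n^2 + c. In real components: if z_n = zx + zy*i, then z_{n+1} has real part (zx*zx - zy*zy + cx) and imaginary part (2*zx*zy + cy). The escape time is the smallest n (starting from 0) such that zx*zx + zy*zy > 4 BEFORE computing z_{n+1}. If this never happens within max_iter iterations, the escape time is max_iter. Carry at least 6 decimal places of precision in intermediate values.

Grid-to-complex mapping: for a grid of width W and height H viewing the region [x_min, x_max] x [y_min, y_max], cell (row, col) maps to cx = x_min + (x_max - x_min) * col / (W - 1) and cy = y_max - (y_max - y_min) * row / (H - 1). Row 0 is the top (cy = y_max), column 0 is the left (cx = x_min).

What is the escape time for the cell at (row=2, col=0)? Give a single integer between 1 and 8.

Answer: 6

Derivation:
z_0 = 0 + 0i, c = -0.6900 + 0.6556i
Iter 1: z = -0.6900 + 0.6556i, |z|^2 = 0.9059
Iter 2: z = -0.6437 + -0.2491i, |z|^2 = 0.4763
Iter 3: z = -0.3378 + 0.9762i, |z|^2 = 1.0671
Iter 4: z = -1.5290 + -0.0039i, |z|^2 = 2.3377
Iter 5: z = 1.6477 + 0.6676i, |z|^2 = 3.1605
Iter 6: z = 1.5792 + 2.8554i, |z|^2 = 10.6474
Escaped at iteration 6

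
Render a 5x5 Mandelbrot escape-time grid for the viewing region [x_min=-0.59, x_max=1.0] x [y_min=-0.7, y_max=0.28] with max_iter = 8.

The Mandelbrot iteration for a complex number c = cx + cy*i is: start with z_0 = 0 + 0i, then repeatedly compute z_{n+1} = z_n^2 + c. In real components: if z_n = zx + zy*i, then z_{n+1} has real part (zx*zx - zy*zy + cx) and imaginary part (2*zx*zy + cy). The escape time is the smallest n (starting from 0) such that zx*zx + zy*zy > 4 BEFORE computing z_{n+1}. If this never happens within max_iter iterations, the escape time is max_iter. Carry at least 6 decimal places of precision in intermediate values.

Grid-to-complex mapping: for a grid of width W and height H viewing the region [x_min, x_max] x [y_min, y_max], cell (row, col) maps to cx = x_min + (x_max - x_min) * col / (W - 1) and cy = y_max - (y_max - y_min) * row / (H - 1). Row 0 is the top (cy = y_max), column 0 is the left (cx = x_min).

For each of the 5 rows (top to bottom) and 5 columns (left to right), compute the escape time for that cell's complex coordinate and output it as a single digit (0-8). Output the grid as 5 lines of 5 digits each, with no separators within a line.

(row=0, col=0): c = -0.5900 + 0.2800i → escape time 8
(row=0, col=1): c = -0.1925 + 0.2800i → escape time 8
(row=0, col=2): c = 0.2050 + 0.2800i → escape time 8
(row=0, col=3): c = 0.6025 + 0.2800i → escape time 4
(row=0, col=4): c = 1.0000 + 0.2800i → escape time 2
(row=1, col=0): c = -0.5900 + 0.0350i → escape time 8
(row=1, col=1): c = -0.1925 + 0.0350i → escape time 8
(row=1, col=2): c = 0.2050 + 0.0350i → escape time 8
(row=1, col=3): c = 0.6025 + 0.0350i → escape time 4
(row=1, col=4): c = 1.0000 + 0.0350i → escape time 2
(row=2, col=0): c = -0.5900 + -0.2100i → escape time 8
(row=2, col=1): c = -0.1925 + -0.2100i → escape time 8
(row=2, col=2): c = 0.2050 + -0.2100i → escape time 8
(row=2, col=3): c = 0.6025 + -0.2100i → escape time 4
(row=2, col=4): c = 1.0000 + -0.2100i → escape time 2
(row=3, col=0): c = -0.5900 + -0.4550i → escape time 8
(row=3, col=1): c = -0.1925 + -0.4550i → escape time 8
(row=3, col=2): c = 0.2050 + -0.4550i → escape time 8
(row=3, col=3): c = 0.6025 + -0.4550i → escape time 4
(row=3, col=4): c = 1.0000 + -0.4550i → escape time 2
(row=4, col=0): c = -0.5900 + -0.7000i → escape time 7
(row=4, col=1): c = -0.1925 + -0.7000i → escape time 8
(row=4, col=2): c = 0.2050 + -0.7000i → escape time 6
(row=4, col=3): c = 0.6025 + -0.7000i → escape time 3
(row=4, col=4): c = 1.0000 + -0.7000i → escape time 2

Answer: 88842
88842
88842
88842
78632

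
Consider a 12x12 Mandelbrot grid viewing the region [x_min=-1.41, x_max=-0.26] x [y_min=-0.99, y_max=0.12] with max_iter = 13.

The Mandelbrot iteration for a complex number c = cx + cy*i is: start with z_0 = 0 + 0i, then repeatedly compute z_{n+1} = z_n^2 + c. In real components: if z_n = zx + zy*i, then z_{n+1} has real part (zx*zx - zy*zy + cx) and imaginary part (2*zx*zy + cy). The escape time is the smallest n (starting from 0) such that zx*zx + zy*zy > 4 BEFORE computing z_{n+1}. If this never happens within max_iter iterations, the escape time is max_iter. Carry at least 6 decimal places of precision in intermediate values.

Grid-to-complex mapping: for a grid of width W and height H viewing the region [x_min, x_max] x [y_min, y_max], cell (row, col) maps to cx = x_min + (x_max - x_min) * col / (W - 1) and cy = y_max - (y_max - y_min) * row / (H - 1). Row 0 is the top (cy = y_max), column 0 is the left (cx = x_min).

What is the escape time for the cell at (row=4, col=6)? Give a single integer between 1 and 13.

z_0 = 0 + 0i, c = -0.7827 + -0.2836i
Iter 1: z = -0.7827 + -0.2836i, |z|^2 = 0.6931
Iter 2: z = -0.2505 + 0.1604i, |z|^2 = 0.0885
Iter 3: z = -0.7457 + -0.3640i, |z|^2 = 0.6885
Iter 4: z = -0.3592 + 0.2592i, |z|^2 = 0.1962
Iter 5: z = -0.7209 + -0.4698i, |z|^2 = 0.7405
Iter 6: z = -0.4837 + 0.3938i, |z|^2 = 0.3891
Iter 7: z = -0.7038 + -0.6646i, |z|^2 = 0.9371
Iter 8: z = -0.7291 + 0.6519i, |z|^2 = 0.9566
Iter 9: z = -0.6761 + -1.2343i, |z|^2 = 1.9805
Iter 10: z = -1.8491 + 1.3853i, |z|^2 = 5.3381
Escaped at iteration 10

Answer: 10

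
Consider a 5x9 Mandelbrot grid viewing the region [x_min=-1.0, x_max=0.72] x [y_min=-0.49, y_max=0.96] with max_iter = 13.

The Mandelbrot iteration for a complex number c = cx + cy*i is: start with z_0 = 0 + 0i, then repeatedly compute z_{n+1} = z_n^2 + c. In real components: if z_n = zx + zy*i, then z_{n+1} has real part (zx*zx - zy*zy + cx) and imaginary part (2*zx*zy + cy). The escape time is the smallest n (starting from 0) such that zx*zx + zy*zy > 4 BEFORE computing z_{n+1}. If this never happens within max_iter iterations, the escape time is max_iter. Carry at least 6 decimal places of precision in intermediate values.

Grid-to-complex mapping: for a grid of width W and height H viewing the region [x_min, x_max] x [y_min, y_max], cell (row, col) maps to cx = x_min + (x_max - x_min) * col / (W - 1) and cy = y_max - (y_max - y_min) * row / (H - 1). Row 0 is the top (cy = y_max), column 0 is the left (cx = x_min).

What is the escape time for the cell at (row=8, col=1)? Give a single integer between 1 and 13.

Answer: 13

Derivation:
z_0 = 0 + 0i, c = -0.5700 + -0.4900i
Iter 1: z = -0.5700 + -0.4900i, |z|^2 = 0.5650
Iter 2: z = -0.4852 + 0.0686i, |z|^2 = 0.2401
Iter 3: z = -0.3393 + -0.5566i, |z|^2 = 0.4249
Iter 4: z = -0.7647 + -0.1123i, |z|^2 = 0.5973
Iter 5: z = 0.0021 + -0.3182i, |z|^2 = 0.1013
Iter 6: z = -0.6713 + -0.4913i, |z|^2 = 0.6920
Iter 7: z = -0.3608 + 0.1696i, |z|^2 = 0.1590
Iter 8: z = -0.4686 + -0.6124i, |z|^2 = 0.5946
Iter 9: z = -0.7255 + 0.0839i, |z|^2 = 0.5333
Iter 10: z = -0.0508 + -0.6118i, |z|^2 = 0.3768
Iter 11: z = -0.9417 + -0.4279i, |z|^2 = 1.0698
Iter 12: z = 0.1336 + 0.3159i, |z|^2 = 0.1176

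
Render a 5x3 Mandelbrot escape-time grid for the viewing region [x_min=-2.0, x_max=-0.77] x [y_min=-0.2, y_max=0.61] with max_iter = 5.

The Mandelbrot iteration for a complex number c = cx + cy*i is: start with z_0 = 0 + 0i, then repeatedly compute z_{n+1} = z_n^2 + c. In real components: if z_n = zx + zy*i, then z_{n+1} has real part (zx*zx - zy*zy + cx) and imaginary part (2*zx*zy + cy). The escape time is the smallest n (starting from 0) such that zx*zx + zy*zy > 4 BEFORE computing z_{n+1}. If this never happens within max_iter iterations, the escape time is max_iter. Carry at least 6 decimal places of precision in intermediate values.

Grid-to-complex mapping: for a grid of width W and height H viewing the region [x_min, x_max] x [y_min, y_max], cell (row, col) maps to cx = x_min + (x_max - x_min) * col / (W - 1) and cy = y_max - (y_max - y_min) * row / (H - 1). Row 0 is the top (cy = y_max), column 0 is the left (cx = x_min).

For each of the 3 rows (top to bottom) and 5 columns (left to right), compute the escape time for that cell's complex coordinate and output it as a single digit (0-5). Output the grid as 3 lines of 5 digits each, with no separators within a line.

(row=0, col=0): c = -2.0000 + 0.6100i → escape time 1
(row=0, col=1): c = -1.6925 + 0.6100i → escape time 3
(row=0, col=2): c = -1.3850 + 0.6100i → escape time 3
(row=0, col=3): c = -1.0775 + 0.6100i → escape time 4
(row=0, col=4): c = -0.7700 + 0.6100i → escape time 5
(row=1, col=0): c = -2.0000 + 0.2050i → escape time 1
(row=1, col=1): c = -1.6925 + 0.2050i → escape time 4
(row=1, col=2): c = -1.3850 + 0.2050i → escape time 5
(row=1, col=3): c = -1.0775 + 0.2050i → escape time 5
(row=1, col=4): c = -0.7700 + 0.2050i → escape time 5
(row=2, col=0): c = -2.0000 + -0.2000i → escape time 1
(row=2, col=1): c = -1.6925 + -0.2000i → escape time 4
(row=2, col=2): c = -1.3850 + -0.2000i → escape time 5
(row=2, col=3): c = -1.0775 + -0.2000i → escape time 5
(row=2, col=4): c = -0.7700 + -0.2000i → escape time 5

Answer: 13345
14555
14555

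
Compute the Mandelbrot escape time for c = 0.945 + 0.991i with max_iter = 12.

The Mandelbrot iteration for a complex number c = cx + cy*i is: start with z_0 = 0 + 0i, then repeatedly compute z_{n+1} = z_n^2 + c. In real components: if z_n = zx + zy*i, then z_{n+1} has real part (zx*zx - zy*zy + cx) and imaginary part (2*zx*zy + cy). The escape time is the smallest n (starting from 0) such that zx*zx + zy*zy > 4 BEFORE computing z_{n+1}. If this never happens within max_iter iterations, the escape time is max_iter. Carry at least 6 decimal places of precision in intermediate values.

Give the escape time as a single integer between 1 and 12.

z_0 = 0 + 0i, c = 0.9450 + 0.9910i
Iter 1: z = 0.9450 + 0.9910i, |z|^2 = 1.8751
Iter 2: z = 0.8559 + 2.8640i, |z|^2 = 8.9351
Escaped at iteration 2

Answer: 2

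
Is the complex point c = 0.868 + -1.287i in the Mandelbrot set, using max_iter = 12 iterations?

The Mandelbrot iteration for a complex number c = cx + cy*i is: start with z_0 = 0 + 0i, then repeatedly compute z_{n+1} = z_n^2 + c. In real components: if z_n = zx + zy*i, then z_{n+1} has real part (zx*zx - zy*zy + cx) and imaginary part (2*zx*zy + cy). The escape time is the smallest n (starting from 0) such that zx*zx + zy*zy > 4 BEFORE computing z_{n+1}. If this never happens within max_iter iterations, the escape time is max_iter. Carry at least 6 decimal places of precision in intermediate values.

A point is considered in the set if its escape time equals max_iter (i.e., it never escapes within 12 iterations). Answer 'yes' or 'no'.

Answer: no

Derivation:
z_0 = 0 + 0i, c = 0.8680 + -1.2870i
Iter 1: z = 0.8680 + -1.2870i, |z|^2 = 2.4098
Iter 2: z = -0.0349 + -3.5212i, |z|^2 = 12.4003
Escaped at iteration 2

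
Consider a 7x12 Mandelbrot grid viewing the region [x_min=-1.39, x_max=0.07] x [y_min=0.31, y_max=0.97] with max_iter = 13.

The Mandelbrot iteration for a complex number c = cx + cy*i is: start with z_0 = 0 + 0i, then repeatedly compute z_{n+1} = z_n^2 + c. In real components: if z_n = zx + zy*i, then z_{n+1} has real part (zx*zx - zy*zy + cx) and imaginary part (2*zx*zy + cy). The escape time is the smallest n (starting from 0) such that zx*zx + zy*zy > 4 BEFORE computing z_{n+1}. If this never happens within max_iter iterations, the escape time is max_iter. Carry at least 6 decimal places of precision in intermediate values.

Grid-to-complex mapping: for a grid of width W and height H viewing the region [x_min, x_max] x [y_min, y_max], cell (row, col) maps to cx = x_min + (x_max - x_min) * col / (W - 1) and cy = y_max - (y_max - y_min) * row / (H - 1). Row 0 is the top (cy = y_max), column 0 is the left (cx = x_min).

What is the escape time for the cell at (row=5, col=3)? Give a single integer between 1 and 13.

z_0 = 0 + 0i, c = -0.6600 + 0.6700i
Iter 1: z = -0.6600 + 0.6700i, |z|^2 = 0.8845
Iter 2: z = -0.6733 + -0.2144i, |z|^2 = 0.4993
Iter 3: z = -0.2526 + 0.9587i, |z|^2 = 0.9830
Iter 4: z = -1.5153 + 0.1856i, |z|^2 = 2.3306
Iter 5: z = 1.6017 + 0.1075i, |z|^2 = 2.5770
Iter 6: z = 1.8939 + 1.0145i, |z|^2 = 4.6159
Escaped at iteration 6

Answer: 6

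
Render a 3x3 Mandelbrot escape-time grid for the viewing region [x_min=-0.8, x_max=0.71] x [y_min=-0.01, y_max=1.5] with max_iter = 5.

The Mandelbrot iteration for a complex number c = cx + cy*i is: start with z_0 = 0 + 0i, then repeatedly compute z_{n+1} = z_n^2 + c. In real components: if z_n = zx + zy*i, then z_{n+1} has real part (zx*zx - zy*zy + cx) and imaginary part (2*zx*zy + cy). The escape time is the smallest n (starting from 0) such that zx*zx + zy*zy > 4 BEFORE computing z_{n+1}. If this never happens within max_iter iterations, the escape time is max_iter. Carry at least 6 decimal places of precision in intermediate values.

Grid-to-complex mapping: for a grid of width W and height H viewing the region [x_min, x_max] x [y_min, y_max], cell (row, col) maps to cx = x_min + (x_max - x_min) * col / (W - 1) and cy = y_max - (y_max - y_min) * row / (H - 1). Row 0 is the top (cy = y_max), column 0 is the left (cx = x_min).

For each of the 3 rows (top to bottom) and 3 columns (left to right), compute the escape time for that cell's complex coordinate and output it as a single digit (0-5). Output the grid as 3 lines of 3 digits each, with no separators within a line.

(row=0, col=0): c = -0.8000 + 1.5000i → escape time 2
(row=0, col=1): c = -0.0450 + 1.5000i → escape time 2
(row=0, col=2): c = 0.7100 + 1.5000i → escape time 2
(row=1, col=0): c = -0.8000 + 0.7450i → escape time 4
(row=1, col=1): c = -0.0450 + 0.7450i → escape time 5
(row=1, col=2): c = 0.7100 + 0.7450i → escape time 3
(row=2, col=0): c = -0.8000 + -0.0100i → escape time 5
(row=2, col=1): c = -0.0450 + -0.0100i → escape time 5
(row=2, col=2): c = 0.7100 + -0.0100i → escape time 3

Answer: 222
453
553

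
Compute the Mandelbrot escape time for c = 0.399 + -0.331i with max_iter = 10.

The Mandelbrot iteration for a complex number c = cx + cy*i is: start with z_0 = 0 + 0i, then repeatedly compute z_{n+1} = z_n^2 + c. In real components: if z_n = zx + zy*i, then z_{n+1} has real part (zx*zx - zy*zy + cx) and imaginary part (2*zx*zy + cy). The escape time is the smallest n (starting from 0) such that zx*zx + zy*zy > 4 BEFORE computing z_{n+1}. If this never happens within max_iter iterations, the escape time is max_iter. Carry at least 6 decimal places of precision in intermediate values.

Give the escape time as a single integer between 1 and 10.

Answer: 10

Derivation:
z_0 = 0 + 0i, c = 0.3990 + -0.3310i
Iter 1: z = 0.3990 + -0.3310i, |z|^2 = 0.2688
Iter 2: z = 0.4486 + -0.5951i, |z|^2 = 0.5555
Iter 3: z = 0.2461 + -0.8650i, |z|^2 = 0.8088
Iter 4: z = -0.2887 + -0.7567i, |z|^2 = 0.6560
Iter 5: z = -0.0903 + 0.1059i, |z|^2 = 0.0194
Iter 6: z = 0.3959 + -0.3501i, |z|^2 = 0.2794
Iter 7: z = 0.4332 + -0.6083i, |z|^2 = 0.5576
Iter 8: z = 0.2167 + -0.8580i, |z|^2 = 0.7831
Iter 9: z = -0.2902 + -0.7028i, |z|^2 = 0.5781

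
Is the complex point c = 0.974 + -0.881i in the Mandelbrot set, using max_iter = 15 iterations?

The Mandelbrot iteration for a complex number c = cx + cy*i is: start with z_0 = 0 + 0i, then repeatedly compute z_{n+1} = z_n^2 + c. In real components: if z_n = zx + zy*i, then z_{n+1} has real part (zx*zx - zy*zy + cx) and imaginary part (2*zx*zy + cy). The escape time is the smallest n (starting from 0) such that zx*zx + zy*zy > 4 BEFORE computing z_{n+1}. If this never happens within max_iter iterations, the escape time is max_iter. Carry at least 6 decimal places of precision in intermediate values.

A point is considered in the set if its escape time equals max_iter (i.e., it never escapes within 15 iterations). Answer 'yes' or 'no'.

Answer: no

Derivation:
z_0 = 0 + 0i, c = 0.9740 + -0.8810i
Iter 1: z = 0.9740 + -0.8810i, |z|^2 = 1.7248
Iter 2: z = 1.1465 + -2.5972i, |z|^2 = 8.0599
Escaped at iteration 2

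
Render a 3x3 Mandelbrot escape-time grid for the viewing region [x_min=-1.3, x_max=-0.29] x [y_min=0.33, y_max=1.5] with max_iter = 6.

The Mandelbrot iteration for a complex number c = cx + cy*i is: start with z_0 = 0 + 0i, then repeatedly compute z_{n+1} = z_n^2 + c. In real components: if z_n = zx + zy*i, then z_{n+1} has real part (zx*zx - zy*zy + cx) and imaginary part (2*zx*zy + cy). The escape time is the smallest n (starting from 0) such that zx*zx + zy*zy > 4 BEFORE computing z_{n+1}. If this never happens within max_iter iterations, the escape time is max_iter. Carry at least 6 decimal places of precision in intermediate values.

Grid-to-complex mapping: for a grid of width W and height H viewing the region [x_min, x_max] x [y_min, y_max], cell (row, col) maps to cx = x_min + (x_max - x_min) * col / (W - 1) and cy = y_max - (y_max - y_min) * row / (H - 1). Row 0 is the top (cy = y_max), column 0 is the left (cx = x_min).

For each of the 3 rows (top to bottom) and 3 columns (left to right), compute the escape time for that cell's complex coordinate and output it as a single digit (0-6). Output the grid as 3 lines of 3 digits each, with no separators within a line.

Answer: 222
346
666

Derivation:
(row=0, col=0): c = -1.3000 + 1.5000i → escape time 2
(row=0, col=1): c = -0.7950 + 1.5000i → escape time 2
(row=0, col=2): c = -0.2900 + 1.5000i → escape time 2
(row=1, col=0): c = -1.3000 + 0.9150i → escape time 3
(row=1, col=1): c = -0.7950 + 0.9150i → escape time 4
(row=1, col=2): c = -0.2900 + 0.9150i → escape time 6
(row=2, col=0): c = -1.3000 + 0.3300i → escape time 6
(row=2, col=1): c = -0.7950 + 0.3300i → escape time 6
(row=2, col=2): c = -0.2900 + 0.3300i → escape time 6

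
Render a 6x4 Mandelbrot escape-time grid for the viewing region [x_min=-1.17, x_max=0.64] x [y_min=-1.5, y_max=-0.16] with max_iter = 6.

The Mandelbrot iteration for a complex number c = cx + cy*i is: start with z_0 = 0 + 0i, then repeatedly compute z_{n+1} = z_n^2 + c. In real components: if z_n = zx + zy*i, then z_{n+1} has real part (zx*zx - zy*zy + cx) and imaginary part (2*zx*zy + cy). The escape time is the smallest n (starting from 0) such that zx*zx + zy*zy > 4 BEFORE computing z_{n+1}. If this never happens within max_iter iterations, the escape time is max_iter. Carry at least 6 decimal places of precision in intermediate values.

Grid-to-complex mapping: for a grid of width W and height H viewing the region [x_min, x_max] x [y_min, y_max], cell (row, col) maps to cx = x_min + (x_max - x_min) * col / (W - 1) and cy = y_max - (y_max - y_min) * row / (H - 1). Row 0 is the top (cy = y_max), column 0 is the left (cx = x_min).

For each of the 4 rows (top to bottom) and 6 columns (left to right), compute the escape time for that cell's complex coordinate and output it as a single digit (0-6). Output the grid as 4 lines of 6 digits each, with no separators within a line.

(row=0, col=0): c = -1.1700 + -0.1600i → escape time 6
(row=0, col=1): c = -0.8080 + -0.1600i → escape time 6
(row=0, col=2): c = -0.4460 + -0.1600i → escape time 6
(row=0, col=3): c = -0.0840 + -0.1600i → escape time 6
(row=0, col=4): c = 0.2780 + -0.1600i → escape time 6
(row=0, col=5): c = 0.6400 + -0.1600i → escape time 4
(row=1, col=0): c = -1.1700 + -0.6067i → escape time 3
(row=1, col=1): c = -0.8080 + -0.6067i → escape time 5
(row=1, col=2): c = -0.4460 + -0.6067i → escape time 6
(row=1, col=3): c = -0.0840 + -0.6067i → escape time 6
(row=1, col=4): c = 0.2780 + -0.6067i → escape time 6
(row=1, col=5): c = 0.6400 + -0.6067i → escape time 3
(row=2, col=0): c = -1.1700 + -1.0533i → escape time 3
(row=2, col=1): c = -0.8080 + -1.0533i → escape time 3
(row=2, col=2): c = -0.4460 + -1.0533i → escape time 4
(row=2, col=3): c = -0.0840 + -1.0533i → escape time 6
(row=2, col=4): c = 0.2780 + -1.0533i → escape time 3
(row=2, col=5): c = 0.6400 + -1.0533i → escape time 2
(row=3, col=0): c = -1.1700 + -1.5000i → escape time 2
(row=3, col=1): c = -0.8080 + -1.5000i → escape time 2
(row=3, col=2): c = -0.4460 + -1.5000i → escape time 2
(row=3, col=3): c = -0.0840 + -1.5000i → escape time 2
(row=3, col=4): c = 0.2780 + -1.5000i → escape time 2
(row=3, col=5): c = 0.6400 + -1.5000i → escape time 2

Answer: 666664
356663
334632
222222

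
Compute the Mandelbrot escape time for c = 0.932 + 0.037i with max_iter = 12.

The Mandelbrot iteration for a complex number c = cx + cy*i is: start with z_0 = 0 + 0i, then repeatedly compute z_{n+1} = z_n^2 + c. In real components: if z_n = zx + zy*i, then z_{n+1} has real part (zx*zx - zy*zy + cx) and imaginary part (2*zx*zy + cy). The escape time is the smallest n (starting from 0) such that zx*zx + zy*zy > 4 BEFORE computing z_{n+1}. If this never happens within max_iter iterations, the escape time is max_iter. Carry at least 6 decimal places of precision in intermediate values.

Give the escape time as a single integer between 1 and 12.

Answer: 3

Derivation:
z_0 = 0 + 0i, c = 0.9320 + 0.0370i
Iter 1: z = 0.9320 + 0.0370i, |z|^2 = 0.8700
Iter 2: z = 1.7993 + 0.1060i, |z|^2 = 3.2485
Iter 3: z = 4.1581 + 0.4183i, |z|^2 = 17.4647
Escaped at iteration 3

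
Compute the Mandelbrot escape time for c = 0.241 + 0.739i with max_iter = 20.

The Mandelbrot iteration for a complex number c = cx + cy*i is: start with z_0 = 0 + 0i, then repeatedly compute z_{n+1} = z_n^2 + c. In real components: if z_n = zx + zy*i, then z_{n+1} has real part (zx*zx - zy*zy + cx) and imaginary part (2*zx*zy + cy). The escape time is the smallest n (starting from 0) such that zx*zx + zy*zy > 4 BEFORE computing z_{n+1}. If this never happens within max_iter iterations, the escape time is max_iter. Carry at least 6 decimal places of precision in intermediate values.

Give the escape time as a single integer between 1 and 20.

z_0 = 0 + 0i, c = 0.2410 + 0.7390i
Iter 1: z = 0.2410 + 0.7390i, |z|^2 = 0.6042
Iter 2: z = -0.2470 + 1.0952i, |z|^2 = 1.2605
Iter 3: z = -0.8974 + 0.1979i, |z|^2 = 0.8445
Iter 4: z = 1.0072 + 0.3838i, |z|^2 = 1.1618
Iter 5: z = 1.1082 + 1.5122i, |z|^2 = 3.5148
Iter 6: z = -0.8177 + 4.0906i, |z|^2 = 17.4012
Escaped at iteration 6

Answer: 6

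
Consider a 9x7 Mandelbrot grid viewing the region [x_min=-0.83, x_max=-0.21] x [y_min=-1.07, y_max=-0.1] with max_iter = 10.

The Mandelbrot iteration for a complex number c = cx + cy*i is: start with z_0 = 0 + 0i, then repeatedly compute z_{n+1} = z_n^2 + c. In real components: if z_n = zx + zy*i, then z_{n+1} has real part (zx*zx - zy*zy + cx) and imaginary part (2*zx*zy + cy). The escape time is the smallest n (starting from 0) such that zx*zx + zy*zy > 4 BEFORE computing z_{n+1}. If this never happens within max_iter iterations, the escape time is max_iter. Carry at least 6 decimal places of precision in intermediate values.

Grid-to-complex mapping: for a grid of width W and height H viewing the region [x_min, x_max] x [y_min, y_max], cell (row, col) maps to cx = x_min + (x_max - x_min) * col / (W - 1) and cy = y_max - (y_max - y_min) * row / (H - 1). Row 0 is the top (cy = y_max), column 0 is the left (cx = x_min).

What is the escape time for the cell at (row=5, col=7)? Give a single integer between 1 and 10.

Answer: 6

Derivation:
z_0 = 0 + 0i, c = -0.2875 + -0.9083i
Iter 1: z = -0.2875 + -0.9083i, |z|^2 = 0.9077
Iter 2: z = -1.0299 + -0.3860i, |z|^2 = 1.2097
Iter 3: z = 0.6242 + -0.1132i, |z|^2 = 0.4024
Iter 4: z = 0.0893 + -1.0496i, |z|^2 = 1.1096
Iter 5: z = -1.3812 + -1.0958i, |z|^2 = 3.1084
Iter 6: z = 0.4193 + 2.1187i, |z|^2 = 4.6647
Escaped at iteration 6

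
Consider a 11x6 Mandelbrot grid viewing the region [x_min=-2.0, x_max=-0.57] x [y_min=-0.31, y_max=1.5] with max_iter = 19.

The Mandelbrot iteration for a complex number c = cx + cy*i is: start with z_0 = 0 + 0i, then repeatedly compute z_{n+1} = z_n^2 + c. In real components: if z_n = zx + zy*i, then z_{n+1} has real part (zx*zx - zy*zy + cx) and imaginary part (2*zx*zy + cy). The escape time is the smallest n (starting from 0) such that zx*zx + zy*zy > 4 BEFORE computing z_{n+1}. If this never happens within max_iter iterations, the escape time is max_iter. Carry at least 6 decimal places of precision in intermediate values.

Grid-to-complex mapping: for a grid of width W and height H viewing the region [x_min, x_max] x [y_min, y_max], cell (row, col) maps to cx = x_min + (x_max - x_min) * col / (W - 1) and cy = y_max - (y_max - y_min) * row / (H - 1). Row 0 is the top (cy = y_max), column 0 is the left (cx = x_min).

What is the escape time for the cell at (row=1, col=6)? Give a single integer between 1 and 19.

z_0 = 0 + 0i, c = -1.1420 + 1.1380i
Iter 1: z = -1.1420 + 1.1380i, |z|^2 = 2.5992
Iter 2: z = -1.1329 + -1.4612i, |z|^2 = 3.4185
Iter 3: z = -1.9937 + 4.4487i, |z|^2 = 23.7657
Escaped at iteration 3

Answer: 3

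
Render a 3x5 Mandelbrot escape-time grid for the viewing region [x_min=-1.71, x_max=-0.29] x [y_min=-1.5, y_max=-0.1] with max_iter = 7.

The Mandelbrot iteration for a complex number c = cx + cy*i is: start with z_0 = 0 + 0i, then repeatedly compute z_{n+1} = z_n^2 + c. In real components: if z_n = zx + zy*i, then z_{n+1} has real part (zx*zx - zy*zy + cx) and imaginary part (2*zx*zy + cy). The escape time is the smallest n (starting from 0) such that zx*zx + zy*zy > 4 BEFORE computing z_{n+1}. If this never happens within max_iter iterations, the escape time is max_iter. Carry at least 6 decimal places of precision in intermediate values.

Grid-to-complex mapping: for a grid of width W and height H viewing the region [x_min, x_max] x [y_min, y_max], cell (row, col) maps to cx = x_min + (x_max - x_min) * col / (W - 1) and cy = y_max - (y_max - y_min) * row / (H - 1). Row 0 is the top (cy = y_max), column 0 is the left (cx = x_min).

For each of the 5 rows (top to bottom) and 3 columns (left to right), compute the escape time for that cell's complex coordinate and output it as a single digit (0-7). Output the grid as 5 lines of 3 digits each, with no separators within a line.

Answer: 577
357
237
134
122

Derivation:
(row=0, col=0): c = -1.7100 + -0.1000i → escape time 5
(row=0, col=1): c = -1.0000 + -0.1000i → escape time 7
(row=0, col=2): c = -0.2900 + -0.1000i → escape time 7
(row=1, col=0): c = -1.7100 + -0.4500i → escape time 3
(row=1, col=1): c = -1.0000 + -0.4500i → escape time 5
(row=1, col=2): c = -0.2900 + -0.4500i → escape time 7
(row=2, col=0): c = -1.7100 + -0.8000i → escape time 2
(row=2, col=1): c = -1.0000 + -0.8000i → escape time 3
(row=2, col=2): c = -0.2900 + -0.8000i → escape time 7
(row=3, col=0): c = -1.7100 + -1.1500i → escape time 1
(row=3, col=1): c = -1.0000 + -1.1500i → escape time 3
(row=3, col=2): c = -0.2900 + -1.1500i → escape time 4
(row=4, col=0): c = -1.7100 + -1.5000i → escape time 1
(row=4, col=1): c = -1.0000 + -1.5000i → escape time 2
(row=4, col=2): c = -0.2900 + -1.5000i → escape time 2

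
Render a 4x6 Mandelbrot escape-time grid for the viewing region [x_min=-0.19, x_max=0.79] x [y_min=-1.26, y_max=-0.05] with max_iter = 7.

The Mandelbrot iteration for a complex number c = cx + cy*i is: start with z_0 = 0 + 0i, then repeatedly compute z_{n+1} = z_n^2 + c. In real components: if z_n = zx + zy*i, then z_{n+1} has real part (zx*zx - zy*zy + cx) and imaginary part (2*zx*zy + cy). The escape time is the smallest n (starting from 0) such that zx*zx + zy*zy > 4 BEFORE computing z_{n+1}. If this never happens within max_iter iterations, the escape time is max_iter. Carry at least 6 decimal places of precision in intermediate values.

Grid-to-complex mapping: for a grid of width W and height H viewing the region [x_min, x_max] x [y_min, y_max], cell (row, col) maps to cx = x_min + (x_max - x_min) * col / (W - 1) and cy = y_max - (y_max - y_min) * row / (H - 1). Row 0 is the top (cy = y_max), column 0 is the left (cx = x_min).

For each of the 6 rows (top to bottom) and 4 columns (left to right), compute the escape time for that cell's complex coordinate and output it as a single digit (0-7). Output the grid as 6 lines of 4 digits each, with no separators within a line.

(row=0, col=0): c = -0.1900 + -0.0500i → escape time 7
(row=0, col=1): c = 0.1367 + -0.0500i → escape time 7
(row=0, col=2): c = 0.4633 + -0.0500i → escape time 5
(row=0, col=3): c = 0.7900 + -0.0500i → escape time 3
(row=1, col=0): c = -0.1900 + -0.2920i → escape time 7
(row=1, col=1): c = 0.1367 + -0.2920i → escape time 7
(row=1, col=2): c = 0.4633 + -0.2920i → escape time 7
(row=1, col=3): c = 0.7900 + -0.2920i → escape time 3
(row=2, col=0): c = -0.1900 + -0.5340i → escape time 7
(row=2, col=1): c = 0.1367 + -0.5340i → escape time 7
(row=2, col=2): c = 0.4633 + -0.5340i → escape time 5
(row=2, col=3): c = 0.7900 + -0.5340i → escape time 3
(row=3, col=0): c = -0.1900 + -0.7760i → escape time 7
(row=3, col=1): c = 0.1367 + -0.7760i → escape time 6
(row=3, col=2): c = 0.4633 + -0.7760i → escape time 3
(row=3, col=3): c = 0.7900 + -0.7760i → escape time 2
(row=4, col=0): c = -0.1900 + -1.0180i → escape time 7
(row=4, col=1): c = 0.1367 + -1.0180i → escape time 4
(row=4, col=2): c = 0.4633 + -1.0180i → escape time 3
(row=4, col=3): c = 0.7900 + -1.0180i → escape time 2
(row=5, col=0): c = -0.1900 + -1.2600i → escape time 3
(row=5, col=1): c = 0.1367 + -1.2600i → escape time 2
(row=5, col=2): c = 0.4633 + -1.2600i → escape time 2
(row=5, col=3): c = 0.7900 + -1.2600i → escape time 2

Answer: 7753
7773
7753
7632
7432
3222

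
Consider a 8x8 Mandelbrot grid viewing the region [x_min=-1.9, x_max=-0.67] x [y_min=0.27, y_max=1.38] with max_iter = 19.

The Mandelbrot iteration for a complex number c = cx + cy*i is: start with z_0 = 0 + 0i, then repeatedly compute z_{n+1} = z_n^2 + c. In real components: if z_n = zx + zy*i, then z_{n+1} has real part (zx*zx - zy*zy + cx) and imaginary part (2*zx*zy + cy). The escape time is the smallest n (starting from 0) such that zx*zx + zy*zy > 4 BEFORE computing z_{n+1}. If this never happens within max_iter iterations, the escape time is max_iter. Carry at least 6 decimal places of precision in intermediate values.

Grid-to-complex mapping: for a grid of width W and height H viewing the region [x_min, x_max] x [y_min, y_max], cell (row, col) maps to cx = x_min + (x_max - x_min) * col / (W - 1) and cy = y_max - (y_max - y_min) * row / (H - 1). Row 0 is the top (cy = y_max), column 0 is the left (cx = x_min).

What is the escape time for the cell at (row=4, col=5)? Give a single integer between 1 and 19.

Answer: 3

Derivation:
z_0 = 0 + 0i, c = -1.0214 + 0.7457i
Iter 1: z = -1.0214 + 0.7457i, |z|^2 = 1.5994
Iter 2: z = -0.5342 + -0.7777i, |z|^2 = 0.8901
Iter 3: z = -1.3408 + 1.5766i, |z|^2 = 4.2834
Escaped at iteration 3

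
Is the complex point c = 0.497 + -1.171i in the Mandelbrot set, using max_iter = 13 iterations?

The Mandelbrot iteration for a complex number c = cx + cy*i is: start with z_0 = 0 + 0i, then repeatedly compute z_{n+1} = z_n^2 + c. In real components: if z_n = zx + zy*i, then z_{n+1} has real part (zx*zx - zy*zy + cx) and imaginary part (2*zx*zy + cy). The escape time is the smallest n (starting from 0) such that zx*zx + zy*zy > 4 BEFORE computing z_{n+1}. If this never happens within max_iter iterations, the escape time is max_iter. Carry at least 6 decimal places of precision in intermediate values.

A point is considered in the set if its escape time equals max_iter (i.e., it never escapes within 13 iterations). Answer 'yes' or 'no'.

Answer: no

Derivation:
z_0 = 0 + 0i, c = 0.4970 + -1.1710i
Iter 1: z = 0.4970 + -1.1710i, |z|^2 = 1.6183
Iter 2: z = -0.6272 + -2.3350i, |z|^2 = 5.8455
Escaped at iteration 2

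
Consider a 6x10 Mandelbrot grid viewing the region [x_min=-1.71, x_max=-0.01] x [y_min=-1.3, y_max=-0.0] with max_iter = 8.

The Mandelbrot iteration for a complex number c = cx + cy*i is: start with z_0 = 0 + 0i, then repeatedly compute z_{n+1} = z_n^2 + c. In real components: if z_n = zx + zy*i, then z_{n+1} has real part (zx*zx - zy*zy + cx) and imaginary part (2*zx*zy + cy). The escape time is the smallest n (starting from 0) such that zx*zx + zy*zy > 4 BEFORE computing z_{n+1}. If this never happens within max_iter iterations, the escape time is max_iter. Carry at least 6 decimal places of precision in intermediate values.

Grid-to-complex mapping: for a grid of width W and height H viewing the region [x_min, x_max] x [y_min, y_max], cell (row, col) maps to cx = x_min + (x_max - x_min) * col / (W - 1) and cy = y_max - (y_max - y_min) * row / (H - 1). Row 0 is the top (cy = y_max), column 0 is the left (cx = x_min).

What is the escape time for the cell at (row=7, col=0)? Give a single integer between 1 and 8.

z_0 = 0 + 0i, c = -1.7100 + -1.0111i
Iter 1: z = -1.7100 + -1.0111i, |z|^2 = 3.9464
Iter 2: z = 0.1918 + 2.4469i, |z|^2 = 6.0240
Escaped at iteration 2

Answer: 2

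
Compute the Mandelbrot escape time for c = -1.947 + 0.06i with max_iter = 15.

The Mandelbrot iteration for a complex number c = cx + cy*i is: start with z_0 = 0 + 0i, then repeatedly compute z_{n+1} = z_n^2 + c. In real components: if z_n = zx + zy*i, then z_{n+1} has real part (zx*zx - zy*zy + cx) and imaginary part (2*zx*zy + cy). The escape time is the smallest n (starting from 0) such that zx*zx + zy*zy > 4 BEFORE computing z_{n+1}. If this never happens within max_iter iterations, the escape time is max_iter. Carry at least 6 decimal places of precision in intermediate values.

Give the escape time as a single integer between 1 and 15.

Answer: 5

Derivation:
z_0 = 0 + 0i, c = -1.9470 + 0.0600i
Iter 1: z = -1.9470 + 0.0600i, |z|^2 = 3.7944
Iter 2: z = 1.8402 + -0.1736i, |z|^2 = 3.4165
Iter 3: z = 1.4092 + -0.5791i, |z|^2 = 2.3212
Iter 4: z = -0.2964 + -1.5721i, |z|^2 = 2.5593
Iter 5: z = -4.3305 + 0.9920i, |z|^2 = 19.7375
Escaped at iteration 5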